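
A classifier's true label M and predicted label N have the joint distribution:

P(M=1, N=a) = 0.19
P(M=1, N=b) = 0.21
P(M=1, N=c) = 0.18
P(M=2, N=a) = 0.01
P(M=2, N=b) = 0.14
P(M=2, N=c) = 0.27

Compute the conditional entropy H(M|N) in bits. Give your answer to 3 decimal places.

0.834 bits

Chain rule: H(M|N) = H(M,N) − H(N).
Marginals: p(M) = (0.5800, 0.4200), p(N) = (0.2000, 0.3500, 0.4500).
H(M,N) = 2.3469 bits; H(N) = 1.5129 bits.
H(M|N) = 2.3469 − 1.5129 = 0.834 bits.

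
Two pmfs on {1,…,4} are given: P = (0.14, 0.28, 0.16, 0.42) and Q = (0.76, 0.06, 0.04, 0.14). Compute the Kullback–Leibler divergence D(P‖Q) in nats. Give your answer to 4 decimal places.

0.8777 nats

D(P‖Q) = Σ p·ln(p/q).
  0.14·ln(0.14/0.76) = -0.23683
  0.28·ln(0.28/0.06) = 0.43132
  0.16·ln(0.16/0.04) = 0.22181
  0.42·ln(0.42/0.14) = 0.46142
D(P‖Q) = 0.8777 nats.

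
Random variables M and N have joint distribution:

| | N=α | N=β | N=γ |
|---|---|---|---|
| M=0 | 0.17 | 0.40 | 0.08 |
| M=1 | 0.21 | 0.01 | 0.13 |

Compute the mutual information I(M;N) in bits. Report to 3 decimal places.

Marginals: p(M) = (0.6500, 0.3500), p(N) = (0.3800, 0.4100, 0.2100).
I(M;N) = H(M) + H(N) − H(M,N).
H(M) = 0.9341, H(N) = 1.5307, H(M,N) = 2.1768.
I(M;N) = 0.9341 + 1.5307 − 2.1768 = 0.288 bits.

0.288 bits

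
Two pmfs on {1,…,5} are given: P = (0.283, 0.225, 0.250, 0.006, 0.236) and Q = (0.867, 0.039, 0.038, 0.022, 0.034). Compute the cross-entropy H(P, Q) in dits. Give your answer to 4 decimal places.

H(P,Q) = −Σ p·log₁₀ q.
  −0.283·log₁₀(0.867) = 0.01754
  −0.225·log₁₀(0.039) = 0.31701
  −0.250·log₁₀(0.038) = 0.35505
  −0.006·log₁₀(0.022) = 0.00995
  −0.236·log₁₀(0.034) = 0.34657
H(P,Q) = 1.0461 dits.

1.0461 dits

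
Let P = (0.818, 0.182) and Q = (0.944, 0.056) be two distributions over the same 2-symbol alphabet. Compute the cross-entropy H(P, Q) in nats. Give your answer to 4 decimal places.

0.5717 nats

H(P,Q) = −Σ p·ln q.
  −0.818·ln(0.944) = 0.04714
  −0.182·ln(0.056) = 0.52460
H(P,Q) = 0.5717 nats.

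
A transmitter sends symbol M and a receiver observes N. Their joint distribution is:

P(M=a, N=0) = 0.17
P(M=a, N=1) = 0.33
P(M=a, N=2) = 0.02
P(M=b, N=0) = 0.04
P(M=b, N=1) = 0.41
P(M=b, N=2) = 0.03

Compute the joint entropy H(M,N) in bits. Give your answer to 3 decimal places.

1.940 bits

H(M,N) = −Σ p(x,y)·log₂ p(x,y) over all 6 cells.
  cell (a,0): −0.17·log₂0.17 = 0.4346
  cell (a,1): −0.33·log₂0.33 = 0.5278
  cell (a,2): −0.02·log₂0.02 = 0.1129
  cell (b,0): −0.04·log₂0.04 = 0.1858
  cell (b,1): −0.41·log₂0.41 = 0.5274
  cell (b,2): −0.03·log₂0.03 = 0.1518
Sum = 1.940 bits.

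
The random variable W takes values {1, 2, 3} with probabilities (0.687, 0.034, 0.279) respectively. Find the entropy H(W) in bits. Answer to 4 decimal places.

1.0518 bits

H(W) = −Σ p·log₂ p.
  −(0.687)·log₂(0.687) = 0.37209
  −(0.034)·log₂(0.034) = 0.16586
  −(0.279)·log₂(0.279) = 0.51382
Sum: 0.37209 + 0.16586 + 0.51382 = 1.0518 bits.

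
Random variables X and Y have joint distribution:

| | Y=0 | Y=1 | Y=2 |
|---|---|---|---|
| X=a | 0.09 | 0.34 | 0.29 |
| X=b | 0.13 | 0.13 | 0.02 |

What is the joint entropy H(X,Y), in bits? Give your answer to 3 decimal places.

H(X,Y) = −Σ p(x,y)·log₂ p(x,y) over all 6 cells.
  cell (a,0): −0.09·log₂0.09 = 0.3127
  cell (a,1): −0.34·log₂0.34 = 0.5292
  cell (a,2): −0.29·log₂0.29 = 0.5179
  cell (b,0): −0.13·log₂0.13 = 0.3826
  cell (b,1): −0.13·log₂0.13 = 0.3826
  cell (b,2): −0.02·log₂0.02 = 0.1129
Sum = 2.238 bits.

2.238 bits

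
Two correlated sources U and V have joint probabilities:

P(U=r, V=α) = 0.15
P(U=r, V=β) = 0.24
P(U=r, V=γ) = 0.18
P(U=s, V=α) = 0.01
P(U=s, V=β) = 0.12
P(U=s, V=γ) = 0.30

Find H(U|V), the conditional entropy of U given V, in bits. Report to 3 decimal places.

Chain rule: H(U|V) = H(U,V) − H(V).
Marginals: p(U) = (0.5700, 0.4300), p(V) = (0.1600, 0.3600, 0.4800).
H(U,V) = 2.3046 bits; H(V) = 1.4619 bits.
H(U|V) = 2.3046 − 1.4619 = 0.843 bits.

0.843 bits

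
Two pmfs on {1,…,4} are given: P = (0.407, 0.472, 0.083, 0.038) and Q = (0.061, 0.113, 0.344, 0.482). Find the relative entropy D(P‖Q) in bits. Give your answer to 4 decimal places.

1.7784 bits

D(P‖Q) = Σ p·log₂(p/q).
  0.407·log₂(0.407/0.061) = 1.11443
  0.472·log₂(0.472/0.113) = 0.97348
  0.083·log₂(0.083/0.344) = -0.17025
  0.038·log₂(0.038/0.482) = -0.13927
D(P‖Q) = 1.7784 bits.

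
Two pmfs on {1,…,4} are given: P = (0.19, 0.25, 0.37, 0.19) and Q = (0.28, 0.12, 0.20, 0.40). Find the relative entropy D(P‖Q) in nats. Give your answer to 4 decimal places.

D(P‖Q) = Σ p·ln(p/q).
  0.19·ln(0.19/0.28) = -0.07368
  0.25·ln(0.25/0.12) = 0.18349
  0.37·ln(0.37/0.20) = 0.22762
  0.19·ln(0.19/0.40) = -0.14144
D(P‖Q) = 0.1960 nats.

0.1960 nats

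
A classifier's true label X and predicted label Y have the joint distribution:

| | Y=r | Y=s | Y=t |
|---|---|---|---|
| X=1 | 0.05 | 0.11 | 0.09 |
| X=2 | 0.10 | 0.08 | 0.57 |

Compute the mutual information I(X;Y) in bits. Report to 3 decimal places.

0.108 bits

Marginals: p(X) = (0.2500, 0.7500), p(Y) = (0.1500, 0.1900, 0.6600).
I(X;Y) = Σ p(x,y)·log₂[p(x,y)/(p(x)p(y))].
  (1,r): 0.05·log₂(1.3333) = 0.0208
  (1,s): 0.11·log₂(2.3158) = 0.1333
  (1,t): 0.09·log₂(0.5455) = -0.0787
  (2,r): 0.10·log₂(0.8889) = -0.0170
  (2,s): 0.08·log₂(0.5614) = -0.0666
  (2,t): 0.57·log₂(1.1515) = 0.1160
Sum = 0.108 bits.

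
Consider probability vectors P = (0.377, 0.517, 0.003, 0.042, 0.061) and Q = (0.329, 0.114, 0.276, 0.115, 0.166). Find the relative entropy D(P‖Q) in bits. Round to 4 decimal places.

D(P‖Q) = Σ p·log₂(p/q).
  0.377·log₂(0.377/0.329) = 0.07407
  0.517·log₂(0.517/0.114) = 1.12764
  0.003·log₂(0.003/0.276) = -0.01957
  0.042·log₂(0.042/0.115) = -0.06103
  0.061·log₂(0.061/0.166) = -0.08810
D(P‖Q) = 1.0330 bits.

1.0330 bits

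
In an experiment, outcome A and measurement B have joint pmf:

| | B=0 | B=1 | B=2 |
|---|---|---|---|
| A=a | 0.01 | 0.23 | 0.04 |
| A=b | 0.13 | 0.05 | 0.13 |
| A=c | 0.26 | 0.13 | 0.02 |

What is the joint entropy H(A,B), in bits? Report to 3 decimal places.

2.722 bits

H(A,B) = −Σ p(x,y)·log₂ p(x,y) over all 9 cells.
  cell (a,0): −0.01·log₂0.01 = 0.0664
  cell (a,1): −0.23·log₂0.23 = 0.4877
  cell (a,2): −0.04·log₂0.04 = 0.1858
  cell (b,0): −0.13·log₂0.13 = 0.3826
  cell (b,1): −0.05·log₂0.05 = 0.2161
  cell (b,2): −0.13·log₂0.13 = 0.3826
  cell (c,0): −0.26·log₂0.26 = 0.5053
  cell (c,1): −0.13·log₂0.13 = 0.3826
  cell (c,2): −0.02·log₂0.02 = 0.1129
Sum = 2.722 bits.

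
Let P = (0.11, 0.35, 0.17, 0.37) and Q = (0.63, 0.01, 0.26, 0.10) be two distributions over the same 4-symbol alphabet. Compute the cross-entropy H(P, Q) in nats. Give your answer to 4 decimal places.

2.7436 nats

H(P,Q) = −Σ p·ln q.
  −0.11·ln(0.63) = 0.05082
  −0.35·ln(0.01) = 1.61181
  −0.17·ln(0.26) = 0.22900
  −0.37·ln(0.10) = 0.85196
H(P,Q) = 2.7436 nats.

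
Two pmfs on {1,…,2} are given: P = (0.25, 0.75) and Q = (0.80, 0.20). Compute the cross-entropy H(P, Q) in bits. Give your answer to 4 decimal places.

1.8219 bits

H(P,Q) = −Σ p·log₂ q.
  −0.25·log₂(0.80) = 0.08048
  −0.75·log₂(0.20) = 1.74145
H(P,Q) = 1.8219 bits.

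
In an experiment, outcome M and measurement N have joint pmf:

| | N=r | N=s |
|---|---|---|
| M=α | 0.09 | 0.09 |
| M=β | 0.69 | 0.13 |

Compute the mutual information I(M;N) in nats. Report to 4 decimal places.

0.0436 nats

Marginals: p(M) = (0.1800, 0.8200), p(N) = (0.7800, 0.2200).
I(M;N) = H(M) + H(N) − H(M,N).
H(M) = 0.4714, H(N) = 0.5269, H(M,N) = 0.9547.
I(M;N) = 0.4714 + 0.5269 − 0.9547 = 0.0436 nats.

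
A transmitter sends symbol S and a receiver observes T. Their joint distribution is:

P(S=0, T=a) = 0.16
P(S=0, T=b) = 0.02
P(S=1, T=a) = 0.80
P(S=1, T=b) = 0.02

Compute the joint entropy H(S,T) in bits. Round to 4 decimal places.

H(S,T) = −Σ p(x,y)·log₂ p(x,y) over all 4 cells.
  cell (0,a): −0.16·log₂0.16 = 0.42302
  cell (0,b): −0.02·log₂0.02 = 0.11288
  cell (1,a): −0.80·log₂0.80 = 0.25754
  cell (1,b): −0.02·log₂0.02 = 0.11288
Sum = 0.9063 bits.

0.9063 bits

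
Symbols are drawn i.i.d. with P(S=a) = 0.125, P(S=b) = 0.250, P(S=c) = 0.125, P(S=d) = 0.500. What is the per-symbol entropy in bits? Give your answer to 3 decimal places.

1.750 bits

H(S) = −Σ p·log₂ p.
  −(0.125)·log₂(0.125) = 0.3750
  −(0.250)·log₂(0.250) = 0.5000
  −(0.125)·log₂(0.125) = 0.3750
  −(0.500)·log₂(0.500) = 0.5000
Sum: 0.3750 + 0.5000 + 0.3750 + 0.5000 = 1.750 bits.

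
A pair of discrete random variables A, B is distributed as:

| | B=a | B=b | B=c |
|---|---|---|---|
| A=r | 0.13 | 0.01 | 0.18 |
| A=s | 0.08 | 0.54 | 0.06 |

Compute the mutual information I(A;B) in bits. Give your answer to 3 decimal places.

Marginals: p(A) = (0.3200, 0.6800), p(B) = (0.2100, 0.5500, 0.2400).
I(A;B) = Σ p(x,y)·log₂[p(x,y)/(p(x)p(y))].
  (r,a): 0.13·log₂(1.9345) = 0.1238
  (r,b): 0.01·log₂(0.0568) = -0.0414
  (r,c): 0.18·log₂(2.3438) = 0.2212
  (s,a): 0.08·log₂(0.5602) = -0.0669
  (s,b): 0.54·log₂(1.4439) = 0.2862
  (s,c): 0.06·log₂(0.3676) = -0.0866
Sum = 0.436 bits.

0.436 bits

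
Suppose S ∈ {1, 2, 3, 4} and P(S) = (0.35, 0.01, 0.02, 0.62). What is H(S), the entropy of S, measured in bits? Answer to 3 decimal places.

H(S) = −Σ p·log₂ p.
  −(0.35)·log₂(0.35) = 0.5301
  −(0.01)·log₂(0.01) = 0.0664
  −(0.02)·log₂(0.02) = 0.1129
  −(0.62)·log₂(0.62) = 0.4276
Sum: 0.5301 + 0.0664 + 0.1129 + 0.4276 = 1.137 bits.

1.137 bits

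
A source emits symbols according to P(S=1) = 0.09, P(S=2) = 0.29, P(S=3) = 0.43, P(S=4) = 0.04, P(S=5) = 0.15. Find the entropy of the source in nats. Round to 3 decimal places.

H(S) = −Σ p·ln p.
  −(0.09)·ln(0.09) = 0.2167
  −(0.29)·ln(0.29) = 0.3590
  −(0.43)·ln(0.43) = 0.3629
  −(0.04)·ln(0.04) = 0.1288
  −(0.15)·ln(0.15) = 0.2846
Sum: 0.2167 + 0.3590 + 0.3629 + 0.1288 + 0.2846 = 1.352 nats.

1.352 nats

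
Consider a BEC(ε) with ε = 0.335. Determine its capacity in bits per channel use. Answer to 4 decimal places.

0.6650 bits

Binary erasure channel: capacity C = 1 − ε.
C = 1 − 0.335 = 0.6650 bits per channel use.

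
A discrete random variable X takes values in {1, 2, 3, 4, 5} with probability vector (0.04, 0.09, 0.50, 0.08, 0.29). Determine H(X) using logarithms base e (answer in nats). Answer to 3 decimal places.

H(X) = −Σ p·ln p.
  −(0.04)·ln(0.04) = 0.1288
  −(0.09)·ln(0.09) = 0.2167
  −(0.50)·ln(0.50) = 0.3466
  −(0.08)·ln(0.08) = 0.2021
  −(0.29)·ln(0.29) = 0.3590
Sum: 0.1288 + 0.2167 + 0.3466 + 0.2021 + 0.3590 = 1.253 nats.

1.253 nats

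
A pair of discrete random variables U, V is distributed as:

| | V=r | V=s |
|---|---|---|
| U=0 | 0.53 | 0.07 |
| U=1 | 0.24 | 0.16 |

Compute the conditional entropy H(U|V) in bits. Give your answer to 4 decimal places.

0.8931 bits

Marginals: p(U) = (0.6000, 0.4000), p(V) = (0.7700, 0.2300).
H(U|V) = Σ p(V) · H(U|V=·).
  V=r: p=0.7700, H(U|V=r) = 0.8951
  V=s: p=0.2300, H(U|V=s) = 0.8865
Weighted sum = 0.8931 bits.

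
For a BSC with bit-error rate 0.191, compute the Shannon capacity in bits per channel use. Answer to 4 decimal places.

Binary symmetric channel: C = 1 − h₂(ε) where h₂ is the binary entropy function.
h₂(0.191) = −0.191·log₂0.191 − 0.809·log₂0.809 = 0.7036.
C = 1 − 0.7036 = 0.2964 bits per channel use.

0.2964 bits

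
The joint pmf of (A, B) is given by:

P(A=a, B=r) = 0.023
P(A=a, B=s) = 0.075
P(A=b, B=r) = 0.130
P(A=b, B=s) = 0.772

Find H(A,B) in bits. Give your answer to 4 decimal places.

1.0763 bits

H(A,B) = −Σ p(x,y)·log₂ p(x,y) over all 4 cells.
  cell (a,r): −0.023·log₂0.023 = 0.12517
  cell (a,s): −0.075·log₂0.075 = 0.28027
  cell (b,r): −0.130·log₂0.130 = 0.38264
  cell (b,s): −0.772·log₂0.772 = 0.28821
Sum = 1.0763 bits.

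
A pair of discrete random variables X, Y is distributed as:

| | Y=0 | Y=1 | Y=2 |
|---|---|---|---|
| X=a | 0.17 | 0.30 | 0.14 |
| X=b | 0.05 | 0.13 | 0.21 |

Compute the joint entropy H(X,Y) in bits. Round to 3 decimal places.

H(X,Y) = −Σ p(x,y)·log₂ p(x,y) over all 6 cells.
  cell (a,0): −0.17·log₂0.17 = 0.4346
  cell (a,1): −0.30·log₂0.30 = 0.5211
  cell (a,2): −0.14·log₂0.14 = 0.3971
  cell (b,0): −0.05·log₂0.05 = 0.2161
  cell (b,1): −0.13·log₂0.13 = 0.3826
  cell (b,2): −0.21·log₂0.21 = 0.4728
Sum = 2.424 bits.

2.424 bits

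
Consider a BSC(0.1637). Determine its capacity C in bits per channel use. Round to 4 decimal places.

0.3569 bits

Binary symmetric channel: C = 1 − h₂(ε) where h₂ is the binary entropy function.
h₂(0.1637) = −0.1637·log₂0.1637 − 0.8363·log₂0.8363 = 0.6431.
C = 1 − 0.6431 = 0.3569 bits per channel use.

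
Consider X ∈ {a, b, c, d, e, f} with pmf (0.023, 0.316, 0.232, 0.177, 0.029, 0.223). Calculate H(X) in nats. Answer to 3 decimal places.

1.534 nats

H(X) = −Σ p·ln p.
  −(0.023)·ln(0.023) = 0.0868
  −(0.316)·ln(0.316) = 0.3640
  −(0.232)·ln(0.232) = 0.3390
  −(0.177)·ln(0.177) = 0.3065
  −(0.029)·ln(0.029) = 0.1027
  −(0.223)·ln(0.223) = 0.3346
Sum: 0.0868 + 0.3640 + 0.3390 + 0.3065 + 0.1027 + 0.3346 = 1.534 nats.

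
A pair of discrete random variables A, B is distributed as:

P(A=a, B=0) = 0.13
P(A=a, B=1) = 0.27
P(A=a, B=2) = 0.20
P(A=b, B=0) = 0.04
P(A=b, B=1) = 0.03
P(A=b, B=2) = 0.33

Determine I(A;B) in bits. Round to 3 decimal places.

Marginals: p(A) = (0.6000, 0.4000), p(B) = (0.1700, 0.3000, 0.5300).
I(A;B) = Σ p(x,y)·log₂[p(x,y)/(p(x)p(y))].
  (a,0): 0.13·log₂(1.2745) = 0.0455
  (a,1): 0.27·log₂(1.5000) = 0.1579
  (a,2): 0.20·log₂(0.6289) = -0.1338
  (b,0): 0.04·log₂(0.5882) = -0.0306
  (b,1): 0.03·log₂(0.2500) = -0.0600
  (b,2): 0.33·log₂(1.5566) = 0.2107
Sum = 0.190 bits.

0.190 bits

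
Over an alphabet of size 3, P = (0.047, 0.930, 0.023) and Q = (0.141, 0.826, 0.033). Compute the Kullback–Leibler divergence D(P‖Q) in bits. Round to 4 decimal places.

0.0726 bits

D(P‖Q) = Σ p·log₂(p/q).
  0.047·log₂(0.047/0.141) = -0.07449
  0.930·log₂(0.930/0.826) = 0.15911
  0.023·log₂(0.023/0.033) = -0.01198
D(P‖Q) = 0.0726 bits.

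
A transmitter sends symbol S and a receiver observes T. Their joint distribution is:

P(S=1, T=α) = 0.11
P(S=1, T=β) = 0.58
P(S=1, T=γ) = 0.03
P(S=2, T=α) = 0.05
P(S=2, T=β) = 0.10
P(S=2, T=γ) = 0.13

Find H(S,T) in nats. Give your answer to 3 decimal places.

H(S,T) = −Σ p(x,y)·ln p(x,y) over all 6 cells.
  cell (1,α): −0.11·ln0.11 = 0.2428
  cell (1,β): −0.58·ln0.58 = 0.3159
  cell (1,γ): −0.03·ln0.03 = 0.1052
  cell (2,α): −0.05·ln0.05 = 0.1498
  cell (2,β): −0.10·ln0.10 = 0.2303
  cell (2,γ): −0.13·ln0.13 = 0.2652
Sum = 1.309 nats.

1.309 nats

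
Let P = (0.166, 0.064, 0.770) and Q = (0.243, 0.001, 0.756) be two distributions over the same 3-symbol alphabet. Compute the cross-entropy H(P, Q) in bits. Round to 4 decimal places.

H(P,Q) = −Σ p·log₂ q.
  −0.166·log₂(0.243) = 0.33880
  −0.064·log₂(0.001) = 0.63781
  −0.770·log₂(0.756) = 0.31073
H(P,Q) = 1.2873 bits.

1.2873 bits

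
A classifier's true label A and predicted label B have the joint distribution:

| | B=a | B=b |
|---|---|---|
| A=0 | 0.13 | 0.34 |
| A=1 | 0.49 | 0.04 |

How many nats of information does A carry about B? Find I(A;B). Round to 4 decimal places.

0.2451 nats

Marginals: p(A) = (0.4700, 0.5300), p(B) = (0.6200, 0.3800).
I(A;B) = Σ p(x,y)·ln[p(x,y)/(p(x)p(y))].
  (0,a): 0.13·ln(0.4461) = -0.10493
  (0,b): 0.34·ln(1.9037) = 0.21889
  (1,a): 0.49·ln(1.4912) = 0.19579
  (1,b): 0.04·ln(0.1986) = -0.06466
Sum = 0.2451 nats.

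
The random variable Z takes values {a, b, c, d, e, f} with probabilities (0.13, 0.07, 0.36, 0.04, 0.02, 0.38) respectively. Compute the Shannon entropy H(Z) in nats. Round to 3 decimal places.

1.394 nats

H(Z) = −Σ p·ln p.
  −(0.13)·ln(0.13) = 0.2652
  −(0.07)·ln(0.07) = 0.1861
  −(0.36)·ln(0.36) = 0.3678
  −(0.04)·ln(0.04) = 0.1288
  −(0.02)·ln(0.02) = 0.0782
  −(0.38)·ln(0.38) = 0.3677
Sum: 0.2652 + 0.1861 + 0.3678 + 0.1288 + 0.0782 + 0.3677 = 1.394 nats.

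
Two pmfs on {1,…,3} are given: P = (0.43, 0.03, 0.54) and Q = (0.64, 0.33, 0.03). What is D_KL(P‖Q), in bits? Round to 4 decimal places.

1.9013 bits

D(P‖Q) = Σ p·log₂(p/q).
  0.43·log₂(0.43/0.64) = -0.24671
  0.03·log₂(0.03/0.33) = -0.10378
  0.54·log₂(0.54/0.03) = 2.25176
D(P‖Q) = 1.9013 bits.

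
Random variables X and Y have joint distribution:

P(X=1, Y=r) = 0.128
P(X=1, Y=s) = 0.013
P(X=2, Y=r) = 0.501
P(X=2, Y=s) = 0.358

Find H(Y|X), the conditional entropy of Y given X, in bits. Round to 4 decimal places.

Chain rule: H(Y|X) = H(X,Y) − H(X).
Marginals: p(X) = (0.1410, 0.8590), p(Y) = (0.6290, 0.3710).
H(X,Y) = 1.4912 bits; H(X) = 0.5869 bits.
H(Y|X) = 1.4912 − 0.5869 = 0.9043 bits.

0.9043 bits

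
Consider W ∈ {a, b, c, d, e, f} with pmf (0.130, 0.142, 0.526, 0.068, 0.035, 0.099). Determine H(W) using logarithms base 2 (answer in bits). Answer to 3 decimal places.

H(W) = −Σ p·log₂ p.
  −(0.130)·log₂(0.130) = 0.3826
  −(0.142)·log₂(0.142) = 0.3999
  −(0.526)·log₂(0.526) = 0.4875
  −(0.068)·log₂(0.068) = 0.2637
  −(0.035)·log₂(0.035) = 0.1693
  −(0.099)·log₂(0.099) = 0.3303
Sum: 0.3826 + 0.3999 + 0.4875 + 0.2637 + 0.1693 + 0.3303 = 2.033 bits.

2.033 bits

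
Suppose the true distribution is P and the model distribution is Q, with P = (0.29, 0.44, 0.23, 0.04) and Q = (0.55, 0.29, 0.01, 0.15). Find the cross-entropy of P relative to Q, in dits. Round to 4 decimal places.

H(P,Q) = −Σ p·log₁₀ q.
  −0.29·log₁₀(0.55) = 0.07529
  −0.44·log₁₀(0.29) = 0.23654
  −0.23·log₁₀(0.01) = 0.46000
  −0.04·log₁₀(0.15) = 0.03296
H(P,Q) = 0.8048 dits.

0.8048 dits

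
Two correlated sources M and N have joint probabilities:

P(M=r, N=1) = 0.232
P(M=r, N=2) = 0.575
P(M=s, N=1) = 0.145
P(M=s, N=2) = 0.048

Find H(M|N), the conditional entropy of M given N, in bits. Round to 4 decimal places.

Chain rule: H(M|N) = H(M,N) − H(N).
Marginals: p(M) = (0.8070, 0.1930), p(N) = (0.3770, 0.6230).
H(M,N) = 1.5623 bits; H(N) = 0.9559 bits.
H(M|N) = 1.5623 − 0.9559 = 0.6064 bits.

0.6064 bits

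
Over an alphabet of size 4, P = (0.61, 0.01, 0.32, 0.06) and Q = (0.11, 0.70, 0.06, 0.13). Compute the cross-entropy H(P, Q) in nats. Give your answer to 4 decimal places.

H(P,Q) = −Σ p·ln q.
  −0.61·ln(0.11) = 1.34644
  −0.01·ln(0.70) = 0.00357
  −0.32·ln(0.06) = 0.90029
  −0.06·ln(0.13) = 0.12241
H(P,Q) = 2.3727 nats.

2.3727 nats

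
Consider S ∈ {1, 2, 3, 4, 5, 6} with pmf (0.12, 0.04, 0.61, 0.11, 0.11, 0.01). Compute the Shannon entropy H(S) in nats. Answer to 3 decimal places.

1.216 nats

H(S) = −Σ p·ln p.
  −(0.12)·ln(0.12) = 0.2544
  −(0.04)·ln(0.04) = 0.1288
  −(0.61)·ln(0.61) = 0.3015
  −(0.11)·ln(0.11) = 0.2428
  −(0.11)·ln(0.11) = 0.2428
  −(0.01)·ln(0.01) = 0.0461
Sum: 0.2544 + 0.1288 + 0.3015 + 0.2428 + 0.2428 + 0.0461 = 1.216 nats.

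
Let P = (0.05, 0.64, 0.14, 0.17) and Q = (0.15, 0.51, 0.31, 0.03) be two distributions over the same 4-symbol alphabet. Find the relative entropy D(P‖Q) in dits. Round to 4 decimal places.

0.1190 dits

D(P‖Q) = Σ p·log₁₀(p/q).
  0.05·log₁₀(0.05/0.15) = -0.02386
  0.64·log₁₀(0.64/0.51) = 0.06311
  0.14·log₁₀(0.14/0.31) = -0.04833
  0.17·log₁₀(0.17/0.03) = 0.12807
D(P‖Q) = 0.1190 dits.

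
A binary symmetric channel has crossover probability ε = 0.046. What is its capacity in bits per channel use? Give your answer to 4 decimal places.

0.7308 bits

Binary symmetric channel: C = 1 − h₂(ε) where h₂ is the binary entropy function.
h₂(0.046) = −0.046·log₂0.046 − 0.954·log₂0.954 = 0.2692.
C = 1 − 0.2692 = 0.7308 bits per channel use.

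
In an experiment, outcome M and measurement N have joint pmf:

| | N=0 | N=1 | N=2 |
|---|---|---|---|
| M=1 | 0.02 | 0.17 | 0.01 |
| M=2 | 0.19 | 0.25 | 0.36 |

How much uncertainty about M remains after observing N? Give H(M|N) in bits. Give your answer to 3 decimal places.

0.571 bits

Marginals: p(M) = (0.2000, 0.8000), p(N) = (0.2100, 0.4200, 0.3700).
H(M|N) = Σ p(N) · H(M|N=·).
  N=0: p=0.2100, H(M|N=0) = 0.4537
  N=1: p=0.4200, H(M|N=1) = 0.9737
  N=2: p=0.3700, H(M|N=2) = 0.1793
Weighted sum = 0.571 bits.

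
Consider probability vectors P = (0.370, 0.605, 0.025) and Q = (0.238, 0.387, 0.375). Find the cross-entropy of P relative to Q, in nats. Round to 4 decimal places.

1.1300 nats

H(P,Q) = −Σ p·ln q.
  −0.370·ln(0.238) = 0.53113
  −0.605·ln(0.387) = 0.57435
  −0.025·ln(0.375) = 0.02452
H(P,Q) = 1.1300 nats.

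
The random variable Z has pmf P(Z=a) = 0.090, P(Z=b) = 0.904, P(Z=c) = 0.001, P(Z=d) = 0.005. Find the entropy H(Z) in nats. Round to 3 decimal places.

H(Z) = −Σ p·ln p.
  −(0.090)·ln(0.090) = 0.2167
  −(0.904)·ln(0.904) = 0.0912
  −(0.001)·ln(0.001) = 0.0069
  −(0.005)·ln(0.005) = 0.0265
Sum: 0.2167 + 0.0912 + 0.0069 + 0.0265 = 0.341 nats.

0.341 nats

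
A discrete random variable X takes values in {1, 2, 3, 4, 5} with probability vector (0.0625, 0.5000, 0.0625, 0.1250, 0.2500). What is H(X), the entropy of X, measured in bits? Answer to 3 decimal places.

1.875 bits

H(X) = −Σ p·log₂ p.
  −(0.0625)·log₂(0.0625) = 0.2500
  −(0.5000)·log₂(0.5000) = 0.5000
  −(0.0625)·log₂(0.0625) = 0.2500
  −(0.1250)·log₂(0.1250) = 0.3750
  −(0.2500)·log₂(0.2500) = 0.5000
Sum: 0.2500 + 0.5000 + 0.2500 + 0.3750 + 0.5000 = 1.875 bits.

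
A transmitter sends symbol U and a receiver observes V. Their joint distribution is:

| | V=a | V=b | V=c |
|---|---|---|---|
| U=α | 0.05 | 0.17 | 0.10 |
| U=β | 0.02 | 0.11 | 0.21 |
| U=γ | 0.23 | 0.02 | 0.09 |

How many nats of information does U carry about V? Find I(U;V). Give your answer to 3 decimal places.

Marginals: p(U) = (0.3200, 0.3400, 0.3400), p(V) = (0.3000, 0.3000, 0.4000).
I(U;V) = H(U) + H(V) − H(U,V).
H(U) = 1.0982, H(V) = 1.0889, H(U,V) = 1.9630.
I(U;V) = 1.0982 + 1.0889 − 1.9630 = 0.224 nats.

0.224 nats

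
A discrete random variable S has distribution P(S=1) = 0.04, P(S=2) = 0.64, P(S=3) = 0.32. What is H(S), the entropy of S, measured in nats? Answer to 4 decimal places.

0.7790 nats

H(S) = −Σ p·ln p.
  −(0.04)·ln(0.04) = 0.12876
  −(0.64)·ln(0.64) = 0.28562
  −(0.32)·ln(0.32) = 0.36462
Sum: 0.12876 + 0.28562 + 0.36462 = 0.7790 nats.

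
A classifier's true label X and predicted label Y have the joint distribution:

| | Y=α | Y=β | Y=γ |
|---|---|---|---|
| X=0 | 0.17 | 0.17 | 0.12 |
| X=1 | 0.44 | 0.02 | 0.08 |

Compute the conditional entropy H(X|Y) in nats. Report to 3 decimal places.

Marginals: p(X) = (0.4600, 0.5400), p(Y) = (0.6100, 0.1900, 0.2000).
H(X|Y) = Σ p(Y) · H(X|Y=·).
  Y=α: p=0.6100, H(X|Y=α) = 0.5917
  Y=β: p=0.1900, H(X|Y=β) = 0.3365
  Y=γ: p=0.2000, H(X|Y=γ) = 0.6730
Weighted sum = 0.559 nats.

0.559 nats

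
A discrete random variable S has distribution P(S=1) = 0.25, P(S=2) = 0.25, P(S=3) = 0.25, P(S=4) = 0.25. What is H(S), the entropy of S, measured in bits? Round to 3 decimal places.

H(S) = −Σ p·log₂ p.
  −(0.25)·log₂(0.25) = 0.5000
  −(0.25)·log₂(0.25) = 0.5000
  −(0.25)·log₂(0.25) = 0.5000
  −(0.25)·log₂(0.25) = 0.5000
Sum: 0.5000 + 0.5000 + 0.5000 + 0.5000 = 2.000 bits.

2.000 bits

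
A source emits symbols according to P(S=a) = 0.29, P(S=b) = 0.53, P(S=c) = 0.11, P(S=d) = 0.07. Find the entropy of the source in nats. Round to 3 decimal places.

1.124 nats

H(S) = −Σ p·ln p.
  −(0.29)·ln(0.29) = 0.3590
  −(0.53)·ln(0.53) = 0.3365
  −(0.11)·ln(0.11) = 0.2428
  −(0.07)·ln(0.07) = 0.1861
Sum: 0.3590 + 0.3365 + 0.2428 + 0.1861 = 1.124 nats.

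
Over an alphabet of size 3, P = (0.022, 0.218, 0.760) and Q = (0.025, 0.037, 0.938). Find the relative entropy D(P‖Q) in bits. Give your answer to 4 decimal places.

0.3230 bits

D(P‖Q) = Σ p·log₂(p/q).
  0.022·log₂(0.022/0.025) = -0.00406
  0.218·log₂(0.218/0.037) = 0.55780
  0.760·log₂(0.760/0.938) = -0.23073
D(P‖Q) = 0.3230 bits.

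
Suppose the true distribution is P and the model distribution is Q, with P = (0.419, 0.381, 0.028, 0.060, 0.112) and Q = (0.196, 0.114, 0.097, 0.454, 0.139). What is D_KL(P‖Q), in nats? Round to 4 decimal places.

D(P‖Q) = Σ p·ln(p/q).
  0.419·ln(0.419/0.196) = 0.31834
  0.381·ln(0.381/0.114) = 0.45971
  0.028·ln(0.028/0.097) = -0.03479
  0.060·ln(0.060/0.454) = -0.12143
  0.112·ln(0.112/0.139) = -0.02419
D(P‖Q) = 0.5976 nats.

0.5976 nats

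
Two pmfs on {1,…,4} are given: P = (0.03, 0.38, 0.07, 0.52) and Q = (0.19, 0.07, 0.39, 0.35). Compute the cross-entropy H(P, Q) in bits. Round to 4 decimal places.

2.4124 bits

H(P,Q) = −Σ p·log₂ q.
  −0.03·log₂(0.19) = 0.07188
  −0.38·log₂(0.07) = 1.45787
  −0.07·log₂(0.39) = 0.09509
  −0.52·log₂(0.35) = 0.78758
H(P,Q) = 2.4124 bits.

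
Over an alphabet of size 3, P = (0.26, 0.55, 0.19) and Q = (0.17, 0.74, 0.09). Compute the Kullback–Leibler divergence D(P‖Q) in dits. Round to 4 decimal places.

D(P‖Q) = Σ p·log₁₀(p/q).
  0.26·log₁₀(0.26/0.17) = 0.04798
  0.55·log₁₀(0.55/0.74) = -0.07088
  0.19·log₁₀(0.19/0.09) = 0.06166
D(P‖Q) = 0.0388 dits.

0.0388 dits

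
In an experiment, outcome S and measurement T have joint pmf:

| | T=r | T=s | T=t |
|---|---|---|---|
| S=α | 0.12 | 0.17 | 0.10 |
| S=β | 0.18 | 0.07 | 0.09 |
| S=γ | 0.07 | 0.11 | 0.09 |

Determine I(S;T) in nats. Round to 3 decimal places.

0.036 nats

Marginals: p(S) = (0.3900, 0.3400, 0.2700), p(T) = (0.3700, 0.3500, 0.2800).
I(S;T) = H(S) + H(T) − H(S,T).
H(S) = 1.0875, H(T) = 1.0917, H(S,T) = 2.1431.
I(S;T) = 1.0875 + 1.0917 − 2.1431 = 0.036 nats.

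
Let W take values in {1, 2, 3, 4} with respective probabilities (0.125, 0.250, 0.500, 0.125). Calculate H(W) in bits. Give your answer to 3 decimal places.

H(W) = −Σ p·log₂ p.
  −(0.125)·log₂(0.125) = 0.3750
  −(0.250)·log₂(0.250) = 0.5000
  −(0.500)·log₂(0.500) = 0.5000
  −(0.125)·log₂(0.125) = 0.3750
Sum: 0.3750 + 0.5000 + 0.5000 + 0.3750 = 1.750 bits.

1.750 bits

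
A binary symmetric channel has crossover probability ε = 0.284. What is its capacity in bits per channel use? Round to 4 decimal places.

Binary symmetric channel: C = 1 − h₂(ε) where h₂ is the binary entropy function.
h₂(0.284) = −0.284·log₂0.284 − 0.716·log₂0.716 = 0.8608.
C = 1 − 0.8608 = 0.1392 bits per channel use.

0.1392 bits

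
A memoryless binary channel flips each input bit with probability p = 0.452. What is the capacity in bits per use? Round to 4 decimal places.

0.0067 bits

Binary symmetric channel: C = 1 − h₂(ε) where h₂ is the binary entropy function.
h₂(0.452) = −0.452·log₂0.452 − 0.548·log₂0.548 = 0.9933.
C = 1 − 0.9933 = 0.0067 bits per channel use.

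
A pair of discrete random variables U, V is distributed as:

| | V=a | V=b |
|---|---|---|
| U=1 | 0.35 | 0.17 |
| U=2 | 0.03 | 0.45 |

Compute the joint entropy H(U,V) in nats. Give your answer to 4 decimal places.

1.1332 nats

H(U,V) = −Σ p(x,y)·ln p(x,y) over all 4 cells.
  cell (1,a): −0.35·ln0.35 = 0.36744
  cell (1,b): −0.17·ln0.17 = 0.30123
  cell (2,a): −0.03·ln0.03 = 0.10520
  cell (2,b): −0.45·ln0.45 = 0.35933
Sum = 1.1332 nats.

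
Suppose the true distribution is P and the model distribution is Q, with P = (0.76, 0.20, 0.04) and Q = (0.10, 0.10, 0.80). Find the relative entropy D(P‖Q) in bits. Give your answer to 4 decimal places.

2.2509 bits

D(P‖Q) = Σ p·log₂(p/q).
  0.76·log₂(0.76/0.10) = 2.22376
  0.20·log₂(0.20/0.10) = 0.20000
  0.04·log₂(0.04/0.80) = -0.17288
D(P‖Q) = 2.2509 bits.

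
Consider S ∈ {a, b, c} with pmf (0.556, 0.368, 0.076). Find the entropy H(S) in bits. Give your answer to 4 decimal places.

H(S) = −Σ p·log₂ p.
  −(0.556)·log₂(0.556) = 0.47084
  −(0.368)·log₂(0.368) = 0.53074
  −(0.076)·log₂(0.076) = 0.28256
Sum: 0.47084 + 0.53074 + 0.28256 = 1.2841 bits.

1.2841 bits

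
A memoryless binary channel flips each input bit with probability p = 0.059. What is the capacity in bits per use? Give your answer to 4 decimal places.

0.6765 bits

Binary symmetric channel: C = 1 − h₂(ε) where h₂ is the binary entropy function.
h₂(0.059) = −0.059·log₂0.059 − 0.941·log₂0.941 = 0.3235.
C = 1 − 0.3235 = 0.6765 bits per channel use.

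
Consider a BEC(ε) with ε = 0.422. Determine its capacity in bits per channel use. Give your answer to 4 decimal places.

Binary erasure channel: capacity C = 1 − ε.
C = 1 − 0.422 = 0.5780 bits per channel use.

0.5780 bits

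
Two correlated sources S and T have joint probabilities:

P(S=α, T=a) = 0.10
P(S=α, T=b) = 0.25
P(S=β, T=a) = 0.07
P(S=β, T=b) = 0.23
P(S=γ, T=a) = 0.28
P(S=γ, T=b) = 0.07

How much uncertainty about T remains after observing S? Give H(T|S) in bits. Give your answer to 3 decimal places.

Marginals: p(S) = (0.3500, 0.3000, 0.3500), p(T) = (0.4500, 0.5500).
H(T|S) = Σ p(S) · H(T|S=·).
  S=α: p=0.3500, H(T|S=α) = 0.8631
  S=β: p=0.3000, H(T|S=β) = 0.7838
  S=γ: p=0.3500, H(T|S=γ) = 0.7219
Weighted sum = 0.790 bits.

0.790 bits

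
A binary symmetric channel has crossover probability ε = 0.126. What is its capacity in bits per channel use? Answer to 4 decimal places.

Binary symmetric channel: C = 1 − h₂(ε) where h₂ is the binary entropy function.
h₂(0.126) = −0.126·log₂0.126 − 0.874·log₂0.874 = 0.5464.
C = 1 − 0.5464 = 0.4536 bits per channel use.

0.4536 bits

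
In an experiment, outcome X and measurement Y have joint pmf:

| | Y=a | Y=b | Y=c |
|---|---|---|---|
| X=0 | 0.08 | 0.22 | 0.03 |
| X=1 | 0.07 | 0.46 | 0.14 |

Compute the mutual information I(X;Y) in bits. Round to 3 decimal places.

Marginals: p(X) = (0.3300, 0.6700), p(Y) = (0.1500, 0.6800, 0.1700).
I(X;Y) = Σ p(x,y)·log₂[p(x,y)/(p(x)p(y))].
  (0,a): 0.08·log₂(1.6162) = 0.0554
  (0,b): 0.22·log₂(0.9804) = -0.0063
  (0,c): 0.03·log₂(0.5348) = -0.0271
  (1,a): 0.07·log₂(0.6965) = -0.0365
  (1,b): 0.46·log₂(1.0097) = 0.0064
  (1,c): 0.14·log₂(1.2291) = 0.0417
Sum = 0.034 bits.

0.034 bits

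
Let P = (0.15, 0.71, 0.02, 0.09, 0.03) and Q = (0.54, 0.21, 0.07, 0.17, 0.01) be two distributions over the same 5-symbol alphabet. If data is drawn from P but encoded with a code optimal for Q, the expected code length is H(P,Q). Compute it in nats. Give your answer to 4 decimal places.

1.5513 nats

H(P,Q) = −Σ p·ln q.
  −0.15·ln(0.54) = 0.09243
  −0.71·ln(0.21) = 1.10806
  −0.02·ln(0.07) = 0.05319
  −0.09·ln(0.17) = 0.15948
  −0.03·ln(0.01) = 0.13816
H(P,Q) = 1.5513 nats.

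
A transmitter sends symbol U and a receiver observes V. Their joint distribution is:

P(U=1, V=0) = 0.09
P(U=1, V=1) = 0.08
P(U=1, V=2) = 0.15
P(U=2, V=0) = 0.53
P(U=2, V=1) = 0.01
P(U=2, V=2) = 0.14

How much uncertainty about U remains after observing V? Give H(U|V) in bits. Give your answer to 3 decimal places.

Chain rule: H(U|V) = H(U,V) − H(V).
Marginals: p(U) = (0.3200, 0.6800), p(V) = (0.6200, 0.0900, 0.2900).
H(U,V) = 1.9637 bits; H(V) = 1.2581 bits.
H(U|V) = 1.9637 − 1.2581 = 0.706 bits.

0.706 bits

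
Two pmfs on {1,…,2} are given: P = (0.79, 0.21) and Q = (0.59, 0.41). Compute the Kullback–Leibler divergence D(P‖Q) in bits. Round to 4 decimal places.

D(P‖Q) = Σ p·log₂(p/q).
  0.79·log₂(0.79/0.59) = 0.33270
  0.21·log₂(0.21/0.41) = -0.20270
D(P‖Q) = 0.1300 bits.

0.1300 bits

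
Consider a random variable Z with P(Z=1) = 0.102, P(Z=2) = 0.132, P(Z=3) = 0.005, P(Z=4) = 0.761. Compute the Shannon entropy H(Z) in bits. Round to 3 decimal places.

1.060 bits

H(Z) = −Σ p·log₂ p.
  −(0.102)·log₂(0.102) = 0.3359
  −(0.132)·log₂(0.132) = 0.3856
  −(0.005)·log₂(0.005) = 0.0382
  −(0.761)·log₂(0.761) = 0.2999
Sum: 0.3359 + 0.3856 + 0.0382 + 0.2999 = 1.060 bits.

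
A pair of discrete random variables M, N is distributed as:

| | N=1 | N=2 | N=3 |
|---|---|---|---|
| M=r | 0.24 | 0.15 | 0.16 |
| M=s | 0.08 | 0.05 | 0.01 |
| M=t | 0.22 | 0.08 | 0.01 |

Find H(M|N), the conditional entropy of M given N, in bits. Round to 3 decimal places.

Marginals: p(M) = (0.5500, 0.1400, 0.3100), p(N) = (0.5400, 0.2800, 0.1800).
H(M|N) = Σ p(N) · H(M|N=·).
  N=1: p=0.5400, H(M|N=1) = 1.4559
  N=2: p=0.2800, H(M|N=2) = 1.4426
  N=3: p=0.1800, H(M|N=3) = 0.6144
Weighted sum = 1.301 bits.

1.301 bits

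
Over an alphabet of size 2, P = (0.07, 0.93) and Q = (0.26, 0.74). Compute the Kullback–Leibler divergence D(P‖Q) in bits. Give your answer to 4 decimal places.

D(P‖Q) = Σ p·log₂(p/q).
  0.07·log₂(0.07/0.26) = -0.13252
  0.93·log₂(0.93/0.74) = 0.30663
D(P‖Q) = 0.1741 bits.

0.1741 bits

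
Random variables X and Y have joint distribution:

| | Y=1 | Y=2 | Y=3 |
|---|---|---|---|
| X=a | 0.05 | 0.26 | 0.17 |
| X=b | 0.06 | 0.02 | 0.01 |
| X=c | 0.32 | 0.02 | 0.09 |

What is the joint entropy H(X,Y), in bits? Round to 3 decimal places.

H(X,Y) = −Σ p(x,y)·log₂ p(x,y) over all 9 cells.
  cell (a,1): −0.05·log₂0.05 = 0.2161
  cell (a,2): −0.26·log₂0.26 = 0.5053
  cell (a,3): −0.17·log₂0.17 = 0.4346
  cell (b,1): −0.06·log₂0.06 = 0.2435
  cell (b,2): −0.02·log₂0.02 = 0.1129
  cell (b,3): −0.01·log₂0.01 = 0.0664
  cell (c,1): −0.32·log₂0.32 = 0.5260
  cell (c,2): −0.02·log₂0.02 = 0.1129
  cell (c,3): −0.09·log₂0.09 = 0.3127
Sum = 2.530 bits.

2.530 bits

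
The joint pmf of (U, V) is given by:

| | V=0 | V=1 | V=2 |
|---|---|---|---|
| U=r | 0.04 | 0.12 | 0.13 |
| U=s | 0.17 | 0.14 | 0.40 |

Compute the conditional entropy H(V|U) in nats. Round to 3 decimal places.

Marginals: p(U) = (0.2900, 0.7100), p(V) = (0.2100, 0.2600, 0.5300).
H(V|U) = Σ p(U) · H(V|U=·).
  U=r: p=0.2900, H(V|U=r) = 0.9980
  U=s: p=0.7100, H(V|U=s) = 0.9857
Weighted sum = 0.989 nats.

0.989 nats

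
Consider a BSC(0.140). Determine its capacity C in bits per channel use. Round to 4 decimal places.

0.4158 bits

Binary symmetric channel: C = 1 − h₂(ε) where h₂ is the binary entropy function.
h₂(0.140) = −0.140·log₂0.140 − 0.860·log₂0.860 = 0.5842.
C = 1 − 0.5842 = 0.4158 bits per channel use.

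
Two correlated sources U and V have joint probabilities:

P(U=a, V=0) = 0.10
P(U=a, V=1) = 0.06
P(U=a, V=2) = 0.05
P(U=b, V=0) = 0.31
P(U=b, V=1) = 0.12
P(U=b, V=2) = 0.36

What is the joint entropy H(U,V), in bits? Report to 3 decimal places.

H(U,V) = −Σ p(x,y)·log₂ p(x,y) over all 6 cells.
  cell (a,0): −0.10·log₂0.10 = 0.3322
  cell (a,1): −0.06·log₂0.06 = 0.2435
  cell (a,2): −0.05·log₂0.05 = 0.2161
  cell (b,0): −0.31·log₂0.31 = 0.5238
  cell (b,1): −0.12·log₂0.12 = 0.3671
  cell (b,2): −0.36·log₂0.36 = 0.5306
Sum = 2.213 bits.

2.213 bits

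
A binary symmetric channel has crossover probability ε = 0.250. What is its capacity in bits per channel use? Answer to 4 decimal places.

Binary symmetric channel: C = 1 − h₂(ε) where h₂ is the binary entropy function.
h₂(0.250) = −0.250·log₂0.250 − 0.750·log₂0.750 = 0.8113.
C = 1 − 0.8113 = 0.1887 bits per channel use.

0.1887 bits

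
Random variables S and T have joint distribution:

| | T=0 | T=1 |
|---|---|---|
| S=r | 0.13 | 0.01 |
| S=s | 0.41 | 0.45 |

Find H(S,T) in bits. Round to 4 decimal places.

1.4949 bits

H(S,T) = −Σ p(x,y)·log₂ p(x,y) over all 4 cells.
  cell (r,0): −0.13·log₂0.13 = 0.38264
  cell (r,1): −0.01·log₂0.01 = 0.06644
  cell (s,0): −0.41·log₂0.41 = 0.52738
  cell (s,1): −0.45·log₂0.45 = 0.51840
Sum = 1.4949 bits.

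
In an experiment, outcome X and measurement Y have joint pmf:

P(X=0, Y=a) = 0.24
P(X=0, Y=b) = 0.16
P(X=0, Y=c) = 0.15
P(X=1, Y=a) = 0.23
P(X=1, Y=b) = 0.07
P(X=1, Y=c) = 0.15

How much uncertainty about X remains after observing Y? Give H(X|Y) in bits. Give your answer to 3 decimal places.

Chain rule: H(X|Y) = H(X,Y) − H(Y).
Marginals: p(X) = (0.5500, 0.4500), p(Y) = (0.4700, 0.2300, 0.3000).
H(X,Y) = 2.4945 bits; H(Y) = 1.5207 bits.
H(X|Y) = 2.4945 − 1.5207 = 0.974 bits.

0.974 bits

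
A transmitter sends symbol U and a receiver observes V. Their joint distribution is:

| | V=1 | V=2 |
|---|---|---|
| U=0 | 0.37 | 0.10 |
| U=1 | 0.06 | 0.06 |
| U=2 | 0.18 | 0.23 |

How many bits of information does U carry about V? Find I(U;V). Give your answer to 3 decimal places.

0.088 bits

Marginals: p(U) = (0.4700, 0.1200, 0.4100), p(V) = (0.6100, 0.3900).
I(U;V) = H(U) + H(V) − H(U,V).
H(U) = 1.4064, H(V) = 0.9648, H(U,V) = 2.2830.
I(U;V) = 1.4064 + 0.9648 − 2.2830 = 0.088 bits.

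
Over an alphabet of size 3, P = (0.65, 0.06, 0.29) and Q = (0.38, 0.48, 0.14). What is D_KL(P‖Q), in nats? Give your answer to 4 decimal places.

0.4353 nats

D(P‖Q) = Σ p·ln(p/q).
  0.65·ln(0.65/0.38) = 0.34892
  0.06·ln(0.06/0.48) = -0.12477
  0.29·ln(0.29/0.14) = 0.21119
D(P‖Q) = 0.4353 nats.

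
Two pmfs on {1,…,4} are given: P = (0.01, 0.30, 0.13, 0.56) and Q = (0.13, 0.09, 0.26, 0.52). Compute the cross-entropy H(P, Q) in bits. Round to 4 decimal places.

1.8526 bits

H(P,Q) = −Σ p·log₂ q.
  −0.01·log₂(0.13) = 0.02943
  −0.30·log₂(0.09) = 1.04218
  −0.13·log₂(0.26) = 0.25264
  −0.56·log₂(0.52) = 0.52831
H(P,Q) = 1.8526 bits.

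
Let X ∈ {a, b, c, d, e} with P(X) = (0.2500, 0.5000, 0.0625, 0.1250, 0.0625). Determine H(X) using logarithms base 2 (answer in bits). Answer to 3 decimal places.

1.875 bits

H(X) = −Σ p·log₂ p.
  −(0.2500)·log₂(0.2500) = 0.5000
  −(0.5000)·log₂(0.5000) = 0.5000
  −(0.0625)·log₂(0.0625) = 0.2500
  −(0.1250)·log₂(0.1250) = 0.3750
  −(0.0625)·log₂(0.0625) = 0.2500
Sum: 0.5000 + 0.5000 + 0.2500 + 0.3750 + 0.2500 = 1.875 bits.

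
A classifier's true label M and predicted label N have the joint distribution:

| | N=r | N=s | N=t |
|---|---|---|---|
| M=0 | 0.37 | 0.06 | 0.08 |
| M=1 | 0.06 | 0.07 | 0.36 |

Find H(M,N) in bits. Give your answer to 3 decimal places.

H(M,N) = −Σ p(x,y)·log₂ p(x,y) over all 6 cells.
  cell (0,r): −0.37·log₂0.37 = 0.5307
  cell (0,s): −0.06·log₂0.06 = 0.2435
  cell (0,t): −0.08·log₂0.08 = 0.2915
  cell (1,r): −0.06·log₂0.06 = 0.2435
  cell (1,s): −0.07·log₂0.07 = 0.2686
  cell (1,t): −0.36·log₂0.36 = 0.5306
Sum = 2.108 bits.

2.108 bits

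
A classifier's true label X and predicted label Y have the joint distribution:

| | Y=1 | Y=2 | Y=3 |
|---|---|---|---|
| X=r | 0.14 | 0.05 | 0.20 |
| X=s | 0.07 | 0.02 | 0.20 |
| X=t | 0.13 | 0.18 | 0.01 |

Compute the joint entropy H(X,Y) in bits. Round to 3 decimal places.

H(X,Y) = −Σ p(x,y)·log₂ p(x,y) over all 9 cells.
  cell (r,1): −0.14·log₂0.14 = 0.3971
  cell (r,2): −0.05·log₂0.05 = 0.2161
  cell (r,3): −0.20·log₂0.20 = 0.4644
  cell (s,1): −0.07·log₂0.07 = 0.2686
  cell (s,2): −0.02·log₂0.02 = 0.1129
  cell (s,3): −0.20·log₂0.20 = 0.4644
  cell (t,1): −0.13·log₂0.13 = 0.3826
  cell (t,2): −0.18·log₂0.18 = 0.4453
  cell (t,3): −0.01·log₂0.01 = 0.0664
Sum = 2.818 bits.

2.818 bits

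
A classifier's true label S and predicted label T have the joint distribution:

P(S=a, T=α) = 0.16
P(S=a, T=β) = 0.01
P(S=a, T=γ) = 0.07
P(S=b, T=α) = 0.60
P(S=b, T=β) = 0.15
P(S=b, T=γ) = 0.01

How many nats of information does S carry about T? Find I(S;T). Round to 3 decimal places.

0.092 nats

Marginals: p(S) = (0.2400, 0.7600), p(T) = (0.7600, 0.1600, 0.0800).
I(S;T) = Σ p(x,y)·ln[p(x,y)/(p(x)p(y))].
  (a,α): 0.16·ln(0.8772) = -0.0210
  (a,β): 0.01·ln(0.2604) = -0.0135
  (a,γ): 0.07·ln(3.6458) = 0.0906
  (b,α): 0.60·ln(1.0388) = 0.0228
  (b,β): 0.15·ln(1.2336) = 0.0315
  (b,γ): 0.01·ln(0.1645) = -0.0181
Sum = 0.092 nats.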